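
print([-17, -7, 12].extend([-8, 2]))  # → None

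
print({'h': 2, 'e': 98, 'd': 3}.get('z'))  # None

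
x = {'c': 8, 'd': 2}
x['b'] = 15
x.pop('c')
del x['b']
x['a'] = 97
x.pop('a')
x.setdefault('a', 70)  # 70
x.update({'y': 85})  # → {'d': 2, 'a': 70, 'y': 85}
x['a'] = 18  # {'d': 2, 'a': 18, 'y': 85}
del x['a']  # {'d': 2, 'y': 85}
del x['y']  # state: {'d': 2}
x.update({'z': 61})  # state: {'d': 2, 'z': 61}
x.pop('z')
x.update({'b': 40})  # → {'d': 2, 'b': 40}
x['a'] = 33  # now {'d': 2, 'b': 40, 'a': 33}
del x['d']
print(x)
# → {'b': 40, 'a': 33}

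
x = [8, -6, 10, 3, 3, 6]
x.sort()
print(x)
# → [-6, 3, 3, 6, 8, 10]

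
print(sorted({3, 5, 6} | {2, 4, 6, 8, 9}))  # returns [2, 3, 4, 5, 6, 8, 9]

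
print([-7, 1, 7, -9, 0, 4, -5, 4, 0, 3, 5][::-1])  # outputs [5, 3, 0, 4, -5, 4, 0, -9, 7, 1, -7]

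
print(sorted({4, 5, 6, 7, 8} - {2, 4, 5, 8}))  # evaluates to [6, 7]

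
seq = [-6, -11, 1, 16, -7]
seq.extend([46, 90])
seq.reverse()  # [90, 46, -7, 16, 1, -11, -6]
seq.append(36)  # [90, 46, -7, 16, 1, -11, -6, 36]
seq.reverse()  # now [36, -6, -11, 1, 16, -7, 46, 90]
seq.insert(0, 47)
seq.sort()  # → [-11, -7, -6, 1, 16, 36, 46, 47, 90]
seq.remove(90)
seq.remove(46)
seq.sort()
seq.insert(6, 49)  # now [-11, -7, -6, 1, 16, 36, 49, 47]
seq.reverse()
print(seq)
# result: [47, 49, 36, 16, 1, -6, -7, -11]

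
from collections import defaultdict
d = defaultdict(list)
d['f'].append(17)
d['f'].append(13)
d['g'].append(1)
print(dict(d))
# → {'f': [17, 13], 'g': [1]}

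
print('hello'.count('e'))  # 1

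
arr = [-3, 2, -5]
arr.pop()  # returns -5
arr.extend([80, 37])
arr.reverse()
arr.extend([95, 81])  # [37, 80, 2, -3, 95, 81]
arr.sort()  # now [-3, 2, 37, 80, 81, 95]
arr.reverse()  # [95, 81, 80, 37, 2, -3]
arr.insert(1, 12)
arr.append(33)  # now [95, 12, 81, 80, 37, 2, -3, 33]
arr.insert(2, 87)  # [95, 12, 87, 81, 80, 37, 2, -3, 33]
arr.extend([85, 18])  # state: [95, 12, 87, 81, 80, 37, 2, -3, 33, 85, 18]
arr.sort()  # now [-3, 2, 12, 18, 33, 37, 80, 81, 85, 87, 95]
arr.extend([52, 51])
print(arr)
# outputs [-3, 2, 12, 18, 33, 37, 80, 81, 85, 87, 95, 52, 51]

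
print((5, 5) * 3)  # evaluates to (5, 5, 5, 5, 5, 5)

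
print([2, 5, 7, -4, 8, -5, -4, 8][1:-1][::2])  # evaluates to [5, -4, -5]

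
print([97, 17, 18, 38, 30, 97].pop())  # 97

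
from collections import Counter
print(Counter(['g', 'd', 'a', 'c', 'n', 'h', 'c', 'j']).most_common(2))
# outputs [('c', 2), ('g', 1)]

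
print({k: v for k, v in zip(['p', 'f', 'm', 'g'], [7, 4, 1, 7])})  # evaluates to {'p': 7, 'f': 4, 'm': 1, 'g': 7}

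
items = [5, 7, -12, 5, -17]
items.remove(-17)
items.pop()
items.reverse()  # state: [-12, 7, 5]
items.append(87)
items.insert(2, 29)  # [-12, 7, 29, 5, 87]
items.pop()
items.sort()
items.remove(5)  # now [-12, 7, 29]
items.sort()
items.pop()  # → 29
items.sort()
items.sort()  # [-12, 7]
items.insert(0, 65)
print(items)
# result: [65, -12, 7]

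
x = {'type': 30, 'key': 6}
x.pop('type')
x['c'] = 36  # {'key': 6, 'c': 36}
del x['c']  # {'key': 6}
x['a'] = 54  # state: {'key': 6, 'a': 54}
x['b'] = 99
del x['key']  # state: {'a': 54, 'b': 99}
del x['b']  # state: {'a': 54}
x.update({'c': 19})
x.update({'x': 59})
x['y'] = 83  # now {'a': 54, 'c': 19, 'x': 59, 'y': 83}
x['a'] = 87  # {'a': 87, 'c': 19, 'x': 59, 'y': 83}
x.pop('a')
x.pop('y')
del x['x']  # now {'c': 19}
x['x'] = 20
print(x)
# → {'c': 19, 'x': 20}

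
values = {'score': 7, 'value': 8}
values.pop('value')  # 8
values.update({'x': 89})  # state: {'score': 7, 'x': 89}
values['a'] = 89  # {'score': 7, 'x': 89, 'a': 89}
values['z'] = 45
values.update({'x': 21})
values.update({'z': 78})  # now {'score': 7, 'x': 21, 'a': 89, 'z': 78}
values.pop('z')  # 78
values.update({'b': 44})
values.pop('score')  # 7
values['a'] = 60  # {'x': 21, 'a': 60, 'b': 44}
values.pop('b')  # 44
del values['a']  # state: {'x': 21}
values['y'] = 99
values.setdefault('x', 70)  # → 21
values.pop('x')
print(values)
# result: {'y': 99}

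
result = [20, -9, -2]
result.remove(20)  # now [-9, -2]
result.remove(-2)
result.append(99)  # [-9, 99]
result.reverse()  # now [99, -9]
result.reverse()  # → [-9, 99]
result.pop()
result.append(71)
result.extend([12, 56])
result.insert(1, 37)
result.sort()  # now [-9, 12, 37, 56, 71]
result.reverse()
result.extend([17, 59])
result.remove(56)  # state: [71, 37, 12, -9, 17, 59]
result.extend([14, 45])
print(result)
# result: [71, 37, 12, -9, 17, 59, 14, 45]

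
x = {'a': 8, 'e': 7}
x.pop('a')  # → 8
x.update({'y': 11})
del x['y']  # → {'e': 7}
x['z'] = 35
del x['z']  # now {'e': 7}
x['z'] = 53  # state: {'e': 7, 'z': 53}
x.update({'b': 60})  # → {'e': 7, 'z': 53, 'b': 60}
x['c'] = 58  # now {'e': 7, 'z': 53, 'b': 60, 'c': 58}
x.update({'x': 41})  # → {'e': 7, 'z': 53, 'b': 60, 'c': 58, 'x': 41}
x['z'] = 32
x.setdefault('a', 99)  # 99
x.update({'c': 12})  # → {'e': 7, 'z': 32, 'b': 60, 'c': 12, 'x': 41, 'a': 99}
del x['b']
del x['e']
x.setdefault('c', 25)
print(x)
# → {'z': 32, 'c': 12, 'x': 41, 'a': 99}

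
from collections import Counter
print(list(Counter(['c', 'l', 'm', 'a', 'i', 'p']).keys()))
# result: ['c', 'l', 'm', 'a', 'i', 'p']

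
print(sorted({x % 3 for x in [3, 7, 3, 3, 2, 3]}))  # [0, 1, 2]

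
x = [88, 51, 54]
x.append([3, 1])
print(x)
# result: [88, 51, 54, [3, 1]]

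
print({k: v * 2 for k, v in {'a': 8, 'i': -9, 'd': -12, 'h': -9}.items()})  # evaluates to {'a': 16, 'i': -18, 'd': -24, 'h': -18}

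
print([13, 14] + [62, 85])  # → [13, 14, 62, 85]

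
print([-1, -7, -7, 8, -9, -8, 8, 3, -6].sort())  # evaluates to None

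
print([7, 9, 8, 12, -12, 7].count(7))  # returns 2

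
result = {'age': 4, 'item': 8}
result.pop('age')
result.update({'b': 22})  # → {'item': 8, 'b': 22}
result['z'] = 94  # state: {'item': 8, 'b': 22, 'z': 94}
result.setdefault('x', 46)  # 46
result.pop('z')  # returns 94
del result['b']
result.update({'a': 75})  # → {'item': 8, 'x': 46, 'a': 75}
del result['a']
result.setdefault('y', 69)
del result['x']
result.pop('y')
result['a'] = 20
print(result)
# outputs {'item': 8, 'a': 20}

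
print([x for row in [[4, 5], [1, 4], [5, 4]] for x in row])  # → [4, 5, 1, 4, 5, 4]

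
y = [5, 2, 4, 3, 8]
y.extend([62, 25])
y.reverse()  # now [25, 62, 8, 3, 4, 2, 5]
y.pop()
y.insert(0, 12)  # [12, 25, 62, 8, 3, 4, 2]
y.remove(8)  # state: [12, 25, 62, 3, 4, 2]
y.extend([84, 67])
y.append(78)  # [12, 25, 62, 3, 4, 2, 84, 67, 78]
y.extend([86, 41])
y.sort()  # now [2, 3, 4, 12, 25, 41, 62, 67, 78, 84, 86]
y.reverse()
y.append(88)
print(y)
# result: [86, 84, 78, 67, 62, 41, 25, 12, 4, 3, 2, 88]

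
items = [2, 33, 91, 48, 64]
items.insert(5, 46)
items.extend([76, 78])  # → [2, 33, 91, 48, 64, 46, 76, 78]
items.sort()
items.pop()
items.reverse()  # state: [78, 76, 64, 48, 46, 33, 2]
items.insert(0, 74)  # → [74, 78, 76, 64, 48, 46, 33, 2]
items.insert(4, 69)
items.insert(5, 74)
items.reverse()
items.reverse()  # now [74, 78, 76, 64, 69, 74, 48, 46, 33, 2]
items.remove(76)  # [74, 78, 64, 69, 74, 48, 46, 33, 2]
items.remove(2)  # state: [74, 78, 64, 69, 74, 48, 46, 33]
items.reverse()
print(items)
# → [33, 46, 48, 74, 69, 64, 78, 74]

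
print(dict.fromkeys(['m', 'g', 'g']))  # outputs {'m': None, 'g': None}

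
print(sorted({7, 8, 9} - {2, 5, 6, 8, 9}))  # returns [7]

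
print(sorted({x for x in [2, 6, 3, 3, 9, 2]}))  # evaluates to [2, 3, 6, 9]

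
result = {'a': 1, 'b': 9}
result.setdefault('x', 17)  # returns 17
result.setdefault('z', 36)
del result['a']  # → {'b': 9, 'x': 17, 'z': 36}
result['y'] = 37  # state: {'b': 9, 'x': 17, 'z': 36, 'y': 37}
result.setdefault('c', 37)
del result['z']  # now {'b': 9, 'x': 17, 'y': 37, 'c': 37}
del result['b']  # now {'x': 17, 'y': 37, 'c': 37}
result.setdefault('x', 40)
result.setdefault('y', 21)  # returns 37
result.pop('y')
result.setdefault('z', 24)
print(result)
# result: {'x': 17, 'c': 37, 'z': 24}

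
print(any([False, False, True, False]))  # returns True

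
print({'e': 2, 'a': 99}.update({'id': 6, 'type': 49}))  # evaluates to None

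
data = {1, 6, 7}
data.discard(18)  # {1, 6, 7}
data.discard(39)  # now {1, 6, 7}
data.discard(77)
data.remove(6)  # {1, 7}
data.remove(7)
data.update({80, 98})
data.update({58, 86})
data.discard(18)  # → {1, 58, 80, 86, 98}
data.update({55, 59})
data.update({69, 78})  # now {1, 55, 58, 59, 69, 78, 80, 86, 98}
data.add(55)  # {1, 55, 58, 59, 69, 78, 80, 86, 98}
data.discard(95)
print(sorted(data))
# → [1, 55, 58, 59, 69, 78, 80, 86, 98]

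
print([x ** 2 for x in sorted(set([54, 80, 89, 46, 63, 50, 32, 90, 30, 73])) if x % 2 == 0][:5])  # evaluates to [900, 1024, 2116, 2500, 2916]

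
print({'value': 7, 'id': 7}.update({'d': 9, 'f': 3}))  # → None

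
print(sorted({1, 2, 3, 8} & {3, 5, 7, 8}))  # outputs [3, 8]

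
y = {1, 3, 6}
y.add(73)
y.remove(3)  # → {1, 6, 73}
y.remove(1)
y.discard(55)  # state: {6, 73}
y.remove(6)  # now {73}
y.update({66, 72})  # {66, 72, 73}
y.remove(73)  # {66, 72}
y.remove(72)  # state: {66}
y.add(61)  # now {61, 66}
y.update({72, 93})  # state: {61, 66, 72, 93}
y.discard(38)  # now {61, 66, 72, 93}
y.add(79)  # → {61, 66, 72, 79, 93}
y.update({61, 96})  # {61, 66, 72, 79, 93, 96}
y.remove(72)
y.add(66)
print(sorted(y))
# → [61, 66, 79, 93, 96]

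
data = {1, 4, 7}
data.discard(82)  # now {1, 4, 7}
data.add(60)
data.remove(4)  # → {1, 7, 60}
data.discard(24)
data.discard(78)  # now {1, 7, 60}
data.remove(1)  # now {7, 60}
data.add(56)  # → {7, 56, 60}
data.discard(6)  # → {7, 56, 60}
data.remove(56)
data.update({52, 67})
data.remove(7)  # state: {52, 60, 67}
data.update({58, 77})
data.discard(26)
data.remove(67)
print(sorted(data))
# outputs [52, 58, 60, 77]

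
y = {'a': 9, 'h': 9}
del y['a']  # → {'h': 9}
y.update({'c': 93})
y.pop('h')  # 9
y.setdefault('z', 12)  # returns 12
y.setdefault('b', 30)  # 30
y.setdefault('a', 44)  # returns 44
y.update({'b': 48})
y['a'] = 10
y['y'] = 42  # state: {'c': 93, 'z': 12, 'b': 48, 'a': 10, 'y': 42}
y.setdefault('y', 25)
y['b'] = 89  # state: {'c': 93, 'z': 12, 'b': 89, 'a': 10, 'y': 42}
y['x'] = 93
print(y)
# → {'c': 93, 'z': 12, 'b': 89, 'a': 10, 'y': 42, 'x': 93}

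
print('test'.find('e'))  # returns 1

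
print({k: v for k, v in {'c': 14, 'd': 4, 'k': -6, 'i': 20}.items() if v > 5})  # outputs {'c': 14, 'i': 20}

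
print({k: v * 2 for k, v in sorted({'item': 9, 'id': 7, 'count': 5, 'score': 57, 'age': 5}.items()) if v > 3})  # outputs {'age': 10, 'count': 10, 'id': 14, 'item': 18, 'score': 114}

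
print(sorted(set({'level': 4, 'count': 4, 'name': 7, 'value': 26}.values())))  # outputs [4, 7, 26]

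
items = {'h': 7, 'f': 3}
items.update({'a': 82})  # {'h': 7, 'f': 3, 'a': 82}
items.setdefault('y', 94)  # 94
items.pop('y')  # 94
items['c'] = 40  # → {'h': 7, 'f': 3, 'a': 82, 'c': 40}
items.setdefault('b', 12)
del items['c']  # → {'h': 7, 'f': 3, 'a': 82, 'b': 12}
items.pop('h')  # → 7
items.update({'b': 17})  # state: {'f': 3, 'a': 82, 'b': 17}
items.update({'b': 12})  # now {'f': 3, 'a': 82, 'b': 12}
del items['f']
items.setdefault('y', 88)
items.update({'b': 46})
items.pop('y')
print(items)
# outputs {'a': 82, 'b': 46}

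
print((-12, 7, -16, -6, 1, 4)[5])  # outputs 4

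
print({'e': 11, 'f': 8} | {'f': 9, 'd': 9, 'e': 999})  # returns {'e': 999, 'f': 9, 'd': 9}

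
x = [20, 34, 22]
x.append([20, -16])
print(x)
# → [20, 34, 22, [20, -16]]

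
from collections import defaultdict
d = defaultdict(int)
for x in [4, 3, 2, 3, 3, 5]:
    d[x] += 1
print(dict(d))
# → {4: 1, 3: 3, 2: 1, 5: 1}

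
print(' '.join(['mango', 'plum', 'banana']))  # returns mango plum banana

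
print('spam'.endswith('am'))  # True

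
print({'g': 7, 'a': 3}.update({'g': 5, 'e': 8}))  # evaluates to None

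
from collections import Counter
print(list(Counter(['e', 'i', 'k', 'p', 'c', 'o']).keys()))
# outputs ['e', 'i', 'k', 'p', 'c', 'o']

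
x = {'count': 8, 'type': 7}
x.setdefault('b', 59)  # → 59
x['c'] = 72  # {'count': 8, 'type': 7, 'b': 59, 'c': 72}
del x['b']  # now {'count': 8, 'type': 7, 'c': 72}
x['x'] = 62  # {'count': 8, 'type': 7, 'c': 72, 'x': 62}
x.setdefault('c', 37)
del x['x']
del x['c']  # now {'count': 8, 'type': 7}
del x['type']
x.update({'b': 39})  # {'count': 8, 'b': 39}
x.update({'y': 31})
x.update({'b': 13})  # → {'count': 8, 'b': 13, 'y': 31}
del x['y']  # {'count': 8, 'b': 13}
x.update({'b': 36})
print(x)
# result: {'count': 8, 'b': 36}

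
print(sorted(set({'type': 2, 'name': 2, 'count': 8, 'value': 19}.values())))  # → [2, 8, 19]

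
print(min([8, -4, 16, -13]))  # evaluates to -13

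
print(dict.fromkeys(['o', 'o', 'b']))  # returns {'o': None, 'b': None}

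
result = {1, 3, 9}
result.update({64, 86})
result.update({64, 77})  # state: {1, 3, 9, 64, 77, 86}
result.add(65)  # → {1, 3, 9, 64, 65, 77, 86}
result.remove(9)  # {1, 3, 64, 65, 77, 86}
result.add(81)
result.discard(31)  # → {1, 3, 64, 65, 77, 81, 86}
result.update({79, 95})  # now {1, 3, 64, 65, 77, 79, 81, 86, 95}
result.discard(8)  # {1, 3, 64, 65, 77, 79, 81, 86, 95}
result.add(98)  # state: {1, 3, 64, 65, 77, 79, 81, 86, 95, 98}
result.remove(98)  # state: {1, 3, 64, 65, 77, 79, 81, 86, 95}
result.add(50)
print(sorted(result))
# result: [1, 3, 50, 64, 65, 77, 79, 81, 86, 95]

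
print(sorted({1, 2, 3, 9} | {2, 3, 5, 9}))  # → [1, 2, 3, 5, 9]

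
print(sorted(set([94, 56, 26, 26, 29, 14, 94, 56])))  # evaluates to [14, 26, 29, 56, 94]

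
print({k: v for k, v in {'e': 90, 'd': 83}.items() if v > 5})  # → {'e': 90, 'd': 83}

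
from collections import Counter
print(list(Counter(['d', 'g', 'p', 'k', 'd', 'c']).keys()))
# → ['d', 'g', 'p', 'k', 'c']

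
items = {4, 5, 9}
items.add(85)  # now {4, 5, 9, 85}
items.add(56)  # {4, 5, 9, 56, 85}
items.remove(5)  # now {4, 9, 56, 85}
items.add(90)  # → {4, 9, 56, 85, 90}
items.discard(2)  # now {4, 9, 56, 85, 90}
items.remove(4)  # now {9, 56, 85, 90}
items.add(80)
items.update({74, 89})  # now {9, 56, 74, 80, 85, 89, 90}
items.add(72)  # {9, 56, 72, 74, 80, 85, 89, 90}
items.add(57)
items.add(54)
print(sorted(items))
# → [9, 54, 56, 57, 72, 74, 80, 85, 89, 90]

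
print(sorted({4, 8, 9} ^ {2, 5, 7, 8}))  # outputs [2, 4, 5, 7, 9]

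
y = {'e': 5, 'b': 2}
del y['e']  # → {'b': 2}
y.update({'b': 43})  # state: {'b': 43}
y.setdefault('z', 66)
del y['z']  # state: {'b': 43}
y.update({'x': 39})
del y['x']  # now {'b': 43}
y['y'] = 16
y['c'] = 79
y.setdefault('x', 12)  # 12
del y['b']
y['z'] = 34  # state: {'y': 16, 'c': 79, 'x': 12, 'z': 34}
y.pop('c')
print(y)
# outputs {'y': 16, 'x': 12, 'z': 34}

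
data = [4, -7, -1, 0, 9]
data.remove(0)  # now [4, -7, -1, 9]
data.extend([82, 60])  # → [4, -7, -1, 9, 82, 60]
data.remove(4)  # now [-7, -1, 9, 82, 60]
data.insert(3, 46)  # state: [-7, -1, 9, 46, 82, 60]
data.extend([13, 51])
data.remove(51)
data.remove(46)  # [-7, -1, 9, 82, 60, 13]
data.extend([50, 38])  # [-7, -1, 9, 82, 60, 13, 50, 38]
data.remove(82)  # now [-7, -1, 9, 60, 13, 50, 38]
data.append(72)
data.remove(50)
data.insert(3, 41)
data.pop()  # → 72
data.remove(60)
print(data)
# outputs [-7, -1, 9, 41, 13, 38]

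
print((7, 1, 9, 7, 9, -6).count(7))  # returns 2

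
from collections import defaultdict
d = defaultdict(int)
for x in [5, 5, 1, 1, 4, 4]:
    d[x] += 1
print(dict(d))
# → {5: 2, 1: 2, 4: 2}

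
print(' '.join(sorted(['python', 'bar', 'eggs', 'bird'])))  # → bar bird eggs python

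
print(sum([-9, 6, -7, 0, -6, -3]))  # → -19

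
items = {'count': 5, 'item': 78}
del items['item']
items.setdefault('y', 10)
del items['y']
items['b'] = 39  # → {'count': 5, 'b': 39}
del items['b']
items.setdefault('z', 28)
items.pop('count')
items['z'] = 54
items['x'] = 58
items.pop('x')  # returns 58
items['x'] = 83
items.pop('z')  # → 54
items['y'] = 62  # {'x': 83, 'y': 62}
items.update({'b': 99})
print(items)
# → {'x': 83, 'y': 62, 'b': 99}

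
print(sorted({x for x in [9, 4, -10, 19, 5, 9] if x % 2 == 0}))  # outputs [-10, 4]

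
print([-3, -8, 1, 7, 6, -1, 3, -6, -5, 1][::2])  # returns [-3, 1, 6, 3, -5]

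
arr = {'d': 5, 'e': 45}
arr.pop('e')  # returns 45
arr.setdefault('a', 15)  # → 15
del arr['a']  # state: {'d': 5}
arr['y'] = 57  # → {'d': 5, 'y': 57}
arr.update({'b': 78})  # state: {'d': 5, 'y': 57, 'b': 78}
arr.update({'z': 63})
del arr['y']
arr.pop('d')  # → 5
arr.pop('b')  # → 78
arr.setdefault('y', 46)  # 46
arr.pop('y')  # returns 46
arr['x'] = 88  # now {'z': 63, 'x': 88}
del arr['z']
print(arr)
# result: {'x': 88}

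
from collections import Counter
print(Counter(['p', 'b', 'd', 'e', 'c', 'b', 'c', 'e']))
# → Counter({'b': 2, 'e': 2, 'c': 2, 'p': 1, 'd': 1})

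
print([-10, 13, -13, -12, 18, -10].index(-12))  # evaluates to 3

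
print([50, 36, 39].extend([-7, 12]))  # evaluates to None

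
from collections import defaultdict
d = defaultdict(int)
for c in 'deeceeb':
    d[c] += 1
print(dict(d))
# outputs {'d': 1, 'e': 4, 'c': 1, 'b': 1}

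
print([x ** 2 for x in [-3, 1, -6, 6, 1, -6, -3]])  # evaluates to [9, 1, 36, 36, 1, 36, 9]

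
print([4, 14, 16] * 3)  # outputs [4, 14, 16, 4, 14, 16, 4, 14, 16]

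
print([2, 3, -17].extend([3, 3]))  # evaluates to None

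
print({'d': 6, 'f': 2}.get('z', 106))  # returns 106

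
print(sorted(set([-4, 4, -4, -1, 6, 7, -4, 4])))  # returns [-4, -1, 4, 6, 7]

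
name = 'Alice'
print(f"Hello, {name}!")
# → Hello, Alice!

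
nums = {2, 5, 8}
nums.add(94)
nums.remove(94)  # {2, 5, 8}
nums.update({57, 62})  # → {2, 5, 8, 57, 62}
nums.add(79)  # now {2, 5, 8, 57, 62, 79}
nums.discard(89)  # {2, 5, 8, 57, 62, 79}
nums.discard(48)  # {2, 5, 8, 57, 62, 79}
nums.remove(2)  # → {5, 8, 57, 62, 79}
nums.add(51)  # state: {5, 8, 51, 57, 62, 79}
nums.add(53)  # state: {5, 8, 51, 53, 57, 62, 79}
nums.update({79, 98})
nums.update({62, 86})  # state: {5, 8, 51, 53, 57, 62, 79, 86, 98}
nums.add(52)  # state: {5, 8, 51, 52, 53, 57, 62, 79, 86, 98}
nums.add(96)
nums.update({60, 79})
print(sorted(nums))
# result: [5, 8, 51, 52, 53, 57, 60, 62, 79, 86, 96, 98]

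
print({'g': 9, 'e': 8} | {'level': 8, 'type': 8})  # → {'g': 9, 'e': 8, 'level': 8, 'type': 8}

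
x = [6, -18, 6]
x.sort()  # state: [-18, 6, 6]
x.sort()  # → [-18, 6, 6]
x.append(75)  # [-18, 6, 6, 75]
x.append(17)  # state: [-18, 6, 6, 75, 17]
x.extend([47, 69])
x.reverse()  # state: [69, 47, 17, 75, 6, 6, -18]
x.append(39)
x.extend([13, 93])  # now [69, 47, 17, 75, 6, 6, -18, 39, 13, 93]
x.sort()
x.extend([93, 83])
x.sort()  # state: [-18, 6, 6, 13, 17, 39, 47, 69, 75, 83, 93, 93]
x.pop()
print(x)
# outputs [-18, 6, 6, 13, 17, 39, 47, 69, 75, 83, 93]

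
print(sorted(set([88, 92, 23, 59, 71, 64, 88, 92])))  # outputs [23, 59, 64, 71, 88, 92]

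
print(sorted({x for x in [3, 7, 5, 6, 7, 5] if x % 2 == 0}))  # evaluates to [6]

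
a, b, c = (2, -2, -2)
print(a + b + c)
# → -2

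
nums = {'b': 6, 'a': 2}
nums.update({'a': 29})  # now {'b': 6, 'a': 29}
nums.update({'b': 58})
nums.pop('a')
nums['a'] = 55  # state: {'b': 58, 'a': 55}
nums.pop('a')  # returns 55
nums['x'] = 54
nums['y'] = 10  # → {'b': 58, 'x': 54, 'y': 10}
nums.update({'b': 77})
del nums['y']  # {'b': 77, 'x': 54}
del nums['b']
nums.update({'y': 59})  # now {'x': 54, 'y': 59}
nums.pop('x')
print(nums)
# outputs {'y': 59}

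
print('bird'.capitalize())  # Bird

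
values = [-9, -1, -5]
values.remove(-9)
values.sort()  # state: [-5, -1]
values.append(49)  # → [-5, -1, 49]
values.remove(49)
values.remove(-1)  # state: [-5]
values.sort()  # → [-5]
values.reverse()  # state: [-5]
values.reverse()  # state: [-5]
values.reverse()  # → [-5]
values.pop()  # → -5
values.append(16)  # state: [16]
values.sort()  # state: [16]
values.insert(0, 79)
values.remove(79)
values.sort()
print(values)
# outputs [16]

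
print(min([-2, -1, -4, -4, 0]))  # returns -4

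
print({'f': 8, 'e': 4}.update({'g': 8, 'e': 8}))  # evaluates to None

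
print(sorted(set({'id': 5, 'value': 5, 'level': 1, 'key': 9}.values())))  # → [1, 5, 9]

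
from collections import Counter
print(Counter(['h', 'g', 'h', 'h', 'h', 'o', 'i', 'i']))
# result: Counter({'h': 4, 'i': 2, 'g': 1, 'o': 1})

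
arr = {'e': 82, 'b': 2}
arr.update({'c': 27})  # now {'e': 82, 'b': 2, 'c': 27}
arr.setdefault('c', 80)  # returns 27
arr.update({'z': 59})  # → {'e': 82, 'b': 2, 'c': 27, 'z': 59}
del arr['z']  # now {'e': 82, 'b': 2, 'c': 27}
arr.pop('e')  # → 82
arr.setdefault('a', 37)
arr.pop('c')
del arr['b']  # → {'a': 37}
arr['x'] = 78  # {'a': 37, 'x': 78}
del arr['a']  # {'x': 78}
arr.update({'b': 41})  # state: {'x': 78, 'b': 41}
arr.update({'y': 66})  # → {'x': 78, 'b': 41, 'y': 66}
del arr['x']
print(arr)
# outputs {'b': 41, 'y': 66}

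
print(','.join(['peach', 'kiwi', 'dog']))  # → peach,kiwi,dog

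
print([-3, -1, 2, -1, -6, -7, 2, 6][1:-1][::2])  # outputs [-1, -1, -7]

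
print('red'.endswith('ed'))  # True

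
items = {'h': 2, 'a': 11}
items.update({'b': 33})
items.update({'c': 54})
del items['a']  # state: {'h': 2, 'b': 33, 'c': 54}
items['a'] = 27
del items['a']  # {'h': 2, 'b': 33, 'c': 54}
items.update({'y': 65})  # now {'h': 2, 'b': 33, 'c': 54, 'y': 65}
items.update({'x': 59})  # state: {'h': 2, 'b': 33, 'c': 54, 'y': 65, 'x': 59}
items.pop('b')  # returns 33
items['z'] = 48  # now {'h': 2, 'c': 54, 'y': 65, 'x': 59, 'z': 48}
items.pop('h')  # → 2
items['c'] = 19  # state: {'c': 19, 'y': 65, 'x': 59, 'z': 48}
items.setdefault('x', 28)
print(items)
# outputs {'c': 19, 'y': 65, 'x': 59, 'z': 48}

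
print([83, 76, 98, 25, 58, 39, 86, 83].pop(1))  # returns 76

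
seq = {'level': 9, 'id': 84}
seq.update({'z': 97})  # {'level': 9, 'id': 84, 'z': 97}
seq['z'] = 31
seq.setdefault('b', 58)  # 58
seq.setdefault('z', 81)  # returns 31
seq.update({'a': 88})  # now {'level': 9, 'id': 84, 'z': 31, 'b': 58, 'a': 88}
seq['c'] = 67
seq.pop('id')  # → 84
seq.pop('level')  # 9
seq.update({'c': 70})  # {'z': 31, 'b': 58, 'a': 88, 'c': 70}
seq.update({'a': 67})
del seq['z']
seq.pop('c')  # 70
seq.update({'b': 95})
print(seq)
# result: {'b': 95, 'a': 67}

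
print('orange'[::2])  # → oag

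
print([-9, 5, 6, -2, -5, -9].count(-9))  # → 2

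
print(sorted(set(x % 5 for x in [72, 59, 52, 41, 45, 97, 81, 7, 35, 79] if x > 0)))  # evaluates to [0, 1, 2, 4]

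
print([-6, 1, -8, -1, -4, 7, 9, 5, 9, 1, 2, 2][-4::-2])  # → [9, 9, -4, -8, -6]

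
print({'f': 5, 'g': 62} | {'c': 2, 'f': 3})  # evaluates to {'f': 3, 'g': 62, 'c': 2}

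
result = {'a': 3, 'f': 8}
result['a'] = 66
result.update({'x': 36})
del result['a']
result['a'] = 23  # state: {'f': 8, 'x': 36, 'a': 23}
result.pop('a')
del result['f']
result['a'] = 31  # {'x': 36, 'a': 31}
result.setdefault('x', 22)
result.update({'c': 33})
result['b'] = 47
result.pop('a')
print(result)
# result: {'x': 36, 'c': 33, 'b': 47}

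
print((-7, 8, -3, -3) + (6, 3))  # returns (-7, 8, -3, -3, 6, 3)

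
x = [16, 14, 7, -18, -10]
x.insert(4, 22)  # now [16, 14, 7, -18, 22, -10]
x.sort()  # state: [-18, -10, 7, 14, 16, 22]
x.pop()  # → 22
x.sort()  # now [-18, -10, 7, 14, 16]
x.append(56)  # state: [-18, -10, 7, 14, 16, 56]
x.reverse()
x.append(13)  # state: [56, 16, 14, 7, -10, -18, 13]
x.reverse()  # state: [13, -18, -10, 7, 14, 16, 56]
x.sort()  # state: [-18, -10, 7, 13, 14, 16, 56]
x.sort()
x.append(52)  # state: [-18, -10, 7, 13, 14, 16, 56, 52]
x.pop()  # 52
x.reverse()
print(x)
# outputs [56, 16, 14, 13, 7, -10, -18]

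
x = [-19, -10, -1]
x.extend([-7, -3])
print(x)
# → [-19, -10, -1, -7, -3]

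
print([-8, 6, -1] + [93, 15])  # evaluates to [-8, 6, -1, 93, 15]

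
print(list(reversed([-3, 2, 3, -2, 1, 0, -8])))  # [-8, 0, 1, -2, 3, 2, -3]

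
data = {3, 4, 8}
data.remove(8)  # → {3, 4}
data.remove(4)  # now {3}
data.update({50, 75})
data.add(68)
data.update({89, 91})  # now {3, 50, 68, 75, 89, 91}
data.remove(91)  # {3, 50, 68, 75, 89}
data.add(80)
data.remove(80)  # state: {3, 50, 68, 75, 89}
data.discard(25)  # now {3, 50, 68, 75, 89}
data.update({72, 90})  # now {3, 50, 68, 72, 75, 89, 90}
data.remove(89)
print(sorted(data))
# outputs [3, 50, 68, 72, 75, 90]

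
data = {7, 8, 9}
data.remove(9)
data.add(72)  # {7, 8, 72}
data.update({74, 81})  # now {7, 8, 72, 74, 81}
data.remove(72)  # {7, 8, 74, 81}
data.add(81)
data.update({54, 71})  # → {7, 8, 54, 71, 74, 81}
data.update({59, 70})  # {7, 8, 54, 59, 70, 71, 74, 81}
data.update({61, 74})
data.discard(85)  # {7, 8, 54, 59, 61, 70, 71, 74, 81}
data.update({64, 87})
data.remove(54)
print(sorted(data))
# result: [7, 8, 59, 61, 64, 70, 71, 74, 81, 87]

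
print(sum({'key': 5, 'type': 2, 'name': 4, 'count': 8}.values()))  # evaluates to 19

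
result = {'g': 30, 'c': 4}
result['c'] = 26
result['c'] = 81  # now {'g': 30, 'c': 81}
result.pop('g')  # 30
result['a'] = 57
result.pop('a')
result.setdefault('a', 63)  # 63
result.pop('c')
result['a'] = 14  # {'a': 14}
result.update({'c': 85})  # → {'a': 14, 'c': 85}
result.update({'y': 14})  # {'a': 14, 'c': 85, 'y': 14}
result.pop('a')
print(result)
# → {'c': 85, 'y': 14}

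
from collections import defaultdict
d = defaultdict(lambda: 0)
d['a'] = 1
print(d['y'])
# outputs 0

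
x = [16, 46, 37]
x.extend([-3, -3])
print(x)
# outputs [16, 46, 37, -3, -3]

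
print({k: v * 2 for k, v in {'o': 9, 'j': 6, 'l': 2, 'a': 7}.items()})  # {'o': 18, 'j': 12, 'l': 4, 'a': 14}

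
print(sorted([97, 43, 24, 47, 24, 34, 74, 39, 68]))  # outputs [24, 24, 34, 39, 43, 47, 68, 74, 97]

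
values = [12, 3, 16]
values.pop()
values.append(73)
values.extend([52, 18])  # [12, 3, 73, 52, 18]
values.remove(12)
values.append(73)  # [3, 73, 52, 18, 73]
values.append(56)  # [3, 73, 52, 18, 73, 56]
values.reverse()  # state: [56, 73, 18, 52, 73, 3]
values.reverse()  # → [3, 73, 52, 18, 73, 56]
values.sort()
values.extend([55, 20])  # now [3, 18, 52, 56, 73, 73, 55, 20]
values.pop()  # 20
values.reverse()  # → [55, 73, 73, 56, 52, 18, 3]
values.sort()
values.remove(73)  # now [3, 18, 52, 55, 56, 73]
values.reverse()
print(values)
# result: [73, 56, 55, 52, 18, 3]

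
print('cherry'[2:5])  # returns err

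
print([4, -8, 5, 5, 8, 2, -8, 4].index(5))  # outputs 2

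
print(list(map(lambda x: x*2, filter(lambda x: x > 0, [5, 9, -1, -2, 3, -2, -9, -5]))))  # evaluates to [10, 18, 6]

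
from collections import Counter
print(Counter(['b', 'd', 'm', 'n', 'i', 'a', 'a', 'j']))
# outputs Counter({'a': 2, 'b': 1, 'd': 1, 'm': 1, 'n': 1, 'i': 1, 'j': 1})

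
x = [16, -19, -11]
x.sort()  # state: [-19, -11, 16]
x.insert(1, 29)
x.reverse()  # [16, -11, 29, -19]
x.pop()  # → -19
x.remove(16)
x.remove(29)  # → [-11]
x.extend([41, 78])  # [-11, 41, 78]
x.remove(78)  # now [-11, 41]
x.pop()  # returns 41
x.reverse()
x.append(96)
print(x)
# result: [-11, 96]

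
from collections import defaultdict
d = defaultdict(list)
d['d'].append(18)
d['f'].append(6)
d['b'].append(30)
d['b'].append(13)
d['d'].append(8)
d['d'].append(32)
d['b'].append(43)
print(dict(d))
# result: {'d': [18, 8, 32], 'f': [6], 'b': [30, 13, 43]}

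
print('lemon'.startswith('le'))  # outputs True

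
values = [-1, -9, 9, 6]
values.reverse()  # [6, 9, -9, -1]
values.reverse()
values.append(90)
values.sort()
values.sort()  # [-9, -1, 6, 9, 90]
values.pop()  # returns 90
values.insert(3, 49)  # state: [-9, -1, 6, 49, 9]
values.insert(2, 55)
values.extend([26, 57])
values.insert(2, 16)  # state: [-9, -1, 16, 55, 6, 49, 9, 26, 57]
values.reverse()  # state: [57, 26, 9, 49, 6, 55, 16, -1, -9]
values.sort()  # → [-9, -1, 6, 9, 16, 26, 49, 55, 57]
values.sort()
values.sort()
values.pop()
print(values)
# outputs [-9, -1, 6, 9, 16, 26, 49, 55]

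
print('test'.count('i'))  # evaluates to 0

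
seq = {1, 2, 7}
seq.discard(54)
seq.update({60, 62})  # {1, 2, 7, 60, 62}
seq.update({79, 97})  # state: {1, 2, 7, 60, 62, 79, 97}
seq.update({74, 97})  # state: {1, 2, 7, 60, 62, 74, 79, 97}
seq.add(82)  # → {1, 2, 7, 60, 62, 74, 79, 82, 97}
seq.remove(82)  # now {1, 2, 7, 60, 62, 74, 79, 97}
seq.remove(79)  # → {1, 2, 7, 60, 62, 74, 97}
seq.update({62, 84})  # {1, 2, 7, 60, 62, 74, 84, 97}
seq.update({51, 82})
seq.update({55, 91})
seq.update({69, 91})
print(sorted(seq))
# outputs [1, 2, 7, 51, 55, 60, 62, 69, 74, 82, 84, 91, 97]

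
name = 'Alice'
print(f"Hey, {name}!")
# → Hey, Alice!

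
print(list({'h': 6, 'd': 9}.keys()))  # ['h', 'd']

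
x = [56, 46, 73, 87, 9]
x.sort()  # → [9, 46, 56, 73, 87]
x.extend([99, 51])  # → [9, 46, 56, 73, 87, 99, 51]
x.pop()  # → 51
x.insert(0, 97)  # [97, 9, 46, 56, 73, 87, 99]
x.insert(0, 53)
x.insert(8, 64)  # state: [53, 97, 9, 46, 56, 73, 87, 99, 64]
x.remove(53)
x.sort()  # [9, 46, 56, 64, 73, 87, 97, 99]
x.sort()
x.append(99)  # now [9, 46, 56, 64, 73, 87, 97, 99, 99]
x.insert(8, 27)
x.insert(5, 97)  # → [9, 46, 56, 64, 73, 97, 87, 97, 99, 27, 99]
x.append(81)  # [9, 46, 56, 64, 73, 97, 87, 97, 99, 27, 99, 81]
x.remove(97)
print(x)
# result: [9, 46, 56, 64, 73, 87, 97, 99, 27, 99, 81]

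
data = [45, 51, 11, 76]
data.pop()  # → 76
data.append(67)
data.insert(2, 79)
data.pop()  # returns 67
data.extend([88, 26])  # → [45, 51, 79, 11, 88, 26]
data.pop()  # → 26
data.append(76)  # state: [45, 51, 79, 11, 88, 76]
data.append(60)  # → [45, 51, 79, 11, 88, 76, 60]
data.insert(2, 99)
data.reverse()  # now [60, 76, 88, 11, 79, 99, 51, 45]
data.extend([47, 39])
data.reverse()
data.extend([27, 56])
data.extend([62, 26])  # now [39, 47, 45, 51, 99, 79, 11, 88, 76, 60, 27, 56, 62, 26]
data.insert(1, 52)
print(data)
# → [39, 52, 47, 45, 51, 99, 79, 11, 88, 76, 60, 27, 56, 62, 26]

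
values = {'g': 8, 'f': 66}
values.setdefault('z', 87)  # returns 87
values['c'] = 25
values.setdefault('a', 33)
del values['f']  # {'g': 8, 'z': 87, 'c': 25, 'a': 33}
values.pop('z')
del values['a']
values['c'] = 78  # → {'g': 8, 'c': 78}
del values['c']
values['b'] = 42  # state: {'g': 8, 'b': 42}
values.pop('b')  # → 42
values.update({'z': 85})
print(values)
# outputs {'g': 8, 'z': 85}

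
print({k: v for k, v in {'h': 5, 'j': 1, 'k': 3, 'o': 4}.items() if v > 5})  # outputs {}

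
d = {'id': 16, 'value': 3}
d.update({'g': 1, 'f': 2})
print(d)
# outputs {'id': 16, 'value': 3, 'g': 1, 'f': 2}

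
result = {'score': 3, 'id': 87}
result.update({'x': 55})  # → {'score': 3, 'id': 87, 'x': 55}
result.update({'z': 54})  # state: {'score': 3, 'id': 87, 'x': 55, 'z': 54}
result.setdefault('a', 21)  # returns 21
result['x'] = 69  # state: {'score': 3, 'id': 87, 'x': 69, 'z': 54, 'a': 21}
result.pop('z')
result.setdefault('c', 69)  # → 69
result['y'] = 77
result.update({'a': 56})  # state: {'score': 3, 'id': 87, 'x': 69, 'a': 56, 'c': 69, 'y': 77}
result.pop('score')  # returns 3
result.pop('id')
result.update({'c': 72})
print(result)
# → {'x': 69, 'a': 56, 'c': 72, 'y': 77}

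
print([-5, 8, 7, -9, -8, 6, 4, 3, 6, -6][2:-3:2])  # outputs [7, -8, 4]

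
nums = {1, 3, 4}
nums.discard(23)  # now {1, 3, 4}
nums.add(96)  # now {1, 3, 4, 96}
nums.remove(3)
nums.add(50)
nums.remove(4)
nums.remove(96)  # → {1, 50}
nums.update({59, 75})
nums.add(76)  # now {1, 50, 59, 75, 76}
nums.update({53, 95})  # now {1, 50, 53, 59, 75, 76, 95}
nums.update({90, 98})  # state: {1, 50, 53, 59, 75, 76, 90, 95, 98}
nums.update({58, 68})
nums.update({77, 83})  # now {1, 50, 53, 58, 59, 68, 75, 76, 77, 83, 90, 95, 98}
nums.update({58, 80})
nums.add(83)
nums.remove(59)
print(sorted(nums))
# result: [1, 50, 53, 58, 68, 75, 76, 77, 80, 83, 90, 95, 98]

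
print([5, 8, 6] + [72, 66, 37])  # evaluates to [5, 8, 6, 72, 66, 37]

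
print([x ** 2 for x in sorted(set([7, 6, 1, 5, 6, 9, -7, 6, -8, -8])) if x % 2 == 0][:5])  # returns [64, 36]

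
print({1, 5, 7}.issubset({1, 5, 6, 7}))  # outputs True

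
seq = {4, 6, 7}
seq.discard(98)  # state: {4, 6, 7}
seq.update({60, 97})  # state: {4, 6, 7, 60, 97}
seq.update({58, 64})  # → {4, 6, 7, 58, 60, 64, 97}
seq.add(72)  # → {4, 6, 7, 58, 60, 64, 72, 97}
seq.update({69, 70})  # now {4, 6, 7, 58, 60, 64, 69, 70, 72, 97}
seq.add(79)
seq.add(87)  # {4, 6, 7, 58, 60, 64, 69, 70, 72, 79, 87, 97}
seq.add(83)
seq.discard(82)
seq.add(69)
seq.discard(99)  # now {4, 6, 7, 58, 60, 64, 69, 70, 72, 79, 83, 87, 97}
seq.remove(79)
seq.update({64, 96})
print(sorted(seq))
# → [4, 6, 7, 58, 60, 64, 69, 70, 72, 83, 87, 96, 97]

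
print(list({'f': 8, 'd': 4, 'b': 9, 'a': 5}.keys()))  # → ['f', 'd', 'b', 'a']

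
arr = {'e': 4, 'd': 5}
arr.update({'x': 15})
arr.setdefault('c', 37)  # 37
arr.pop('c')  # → 37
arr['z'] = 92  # {'e': 4, 'd': 5, 'x': 15, 'z': 92}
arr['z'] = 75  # {'e': 4, 'd': 5, 'x': 15, 'z': 75}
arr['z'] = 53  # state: {'e': 4, 'd': 5, 'x': 15, 'z': 53}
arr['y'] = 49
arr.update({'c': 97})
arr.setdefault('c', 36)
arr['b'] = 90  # {'e': 4, 'd': 5, 'x': 15, 'z': 53, 'y': 49, 'c': 97, 'b': 90}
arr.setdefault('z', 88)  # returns 53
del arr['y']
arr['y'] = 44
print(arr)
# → {'e': 4, 'd': 5, 'x': 15, 'z': 53, 'c': 97, 'b': 90, 'y': 44}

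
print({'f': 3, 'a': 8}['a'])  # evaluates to 8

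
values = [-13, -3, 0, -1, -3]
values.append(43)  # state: [-13, -3, 0, -1, -3, 43]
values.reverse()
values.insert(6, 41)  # [43, -3, -1, 0, -3, -13, 41]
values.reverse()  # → [41, -13, -3, 0, -1, -3, 43]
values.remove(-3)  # [41, -13, 0, -1, -3, 43]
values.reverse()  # [43, -3, -1, 0, -13, 41]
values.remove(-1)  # [43, -3, 0, -13, 41]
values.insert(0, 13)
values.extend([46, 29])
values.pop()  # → 29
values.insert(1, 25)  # [13, 25, 43, -3, 0, -13, 41, 46]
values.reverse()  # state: [46, 41, -13, 0, -3, 43, 25, 13]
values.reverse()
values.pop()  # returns 46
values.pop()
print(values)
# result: [13, 25, 43, -3, 0, -13]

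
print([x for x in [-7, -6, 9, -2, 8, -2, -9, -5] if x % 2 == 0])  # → [-6, -2, 8, -2]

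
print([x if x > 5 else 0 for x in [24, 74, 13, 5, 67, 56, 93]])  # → [24, 74, 13, 0, 67, 56, 93]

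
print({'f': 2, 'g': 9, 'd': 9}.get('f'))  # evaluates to 2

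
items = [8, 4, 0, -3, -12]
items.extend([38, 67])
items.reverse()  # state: [67, 38, -12, -3, 0, 4, 8]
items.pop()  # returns 8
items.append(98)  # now [67, 38, -12, -3, 0, 4, 98]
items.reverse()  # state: [98, 4, 0, -3, -12, 38, 67]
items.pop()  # 67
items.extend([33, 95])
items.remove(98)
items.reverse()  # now [95, 33, 38, -12, -3, 0, 4]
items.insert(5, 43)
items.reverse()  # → [4, 0, 43, -3, -12, 38, 33, 95]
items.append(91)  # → [4, 0, 43, -3, -12, 38, 33, 95, 91]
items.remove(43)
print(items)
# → [4, 0, -3, -12, 38, 33, 95, 91]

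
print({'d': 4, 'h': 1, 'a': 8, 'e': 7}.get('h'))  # 1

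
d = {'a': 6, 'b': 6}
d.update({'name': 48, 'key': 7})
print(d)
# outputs {'a': 6, 'b': 6, 'name': 48, 'key': 7}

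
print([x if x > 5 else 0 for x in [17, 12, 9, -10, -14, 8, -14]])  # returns [17, 12, 9, 0, 0, 8, 0]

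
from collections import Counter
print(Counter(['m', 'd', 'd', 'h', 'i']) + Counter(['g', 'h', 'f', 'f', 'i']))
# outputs Counter({'d': 2, 'h': 2, 'i': 2, 'f': 2, 'm': 1, 'g': 1})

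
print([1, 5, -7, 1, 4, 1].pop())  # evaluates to 1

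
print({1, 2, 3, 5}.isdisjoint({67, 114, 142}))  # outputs True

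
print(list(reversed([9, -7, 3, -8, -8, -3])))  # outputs [-3, -8, -8, 3, -7, 9]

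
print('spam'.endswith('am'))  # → True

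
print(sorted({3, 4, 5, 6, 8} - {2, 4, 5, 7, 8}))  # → [3, 6]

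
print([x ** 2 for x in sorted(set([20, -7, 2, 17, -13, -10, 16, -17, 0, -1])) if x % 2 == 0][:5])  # [100, 0, 4, 256, 400]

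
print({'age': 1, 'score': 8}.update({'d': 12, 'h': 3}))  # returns None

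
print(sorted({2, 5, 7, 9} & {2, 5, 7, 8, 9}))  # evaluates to [2, 5, 7, 9]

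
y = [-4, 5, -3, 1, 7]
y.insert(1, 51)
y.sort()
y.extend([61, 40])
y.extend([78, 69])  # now [-4, -3, 1, 5, 7, 51, 61, 40, 78, 69]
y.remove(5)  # [-4, -3, 1, 7, 51, 61, 40, 78, 69]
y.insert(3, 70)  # [-4, -3, 1, 70, 7, 51, 61, 40, 78, 69]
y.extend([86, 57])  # [-4, -3, 1, 70, 7, 51, 61, 40, 78, 69, 86, 57]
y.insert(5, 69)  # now [-4, -3, 1, 70, 7, 69, 51, 61, 40, 78, 69, 86, 57]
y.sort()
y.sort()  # [-4, -3, 1, 7, 40, 51, 57, 61, 69, 69, 70, 78, 86]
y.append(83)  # [-4, -3, 1, 7, 40, 51, 57, 61, 69, 69, 70, 78, 86, 83]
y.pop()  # 83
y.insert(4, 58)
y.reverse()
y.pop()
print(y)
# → [86, 78, 70, 69, 69, 61, 57, 51, 40, 58, 7, 1, -3]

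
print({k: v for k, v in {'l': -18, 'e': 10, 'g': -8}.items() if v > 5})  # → {'e': 10}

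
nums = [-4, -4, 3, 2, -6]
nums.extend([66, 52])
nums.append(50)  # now [-4, -4, 3, 2, -6, 66, 52, 50]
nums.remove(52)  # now [-4, -4, 3, 2, -6, 66, 50]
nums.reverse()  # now [50, 66, -6, 2, 3, -4, -4]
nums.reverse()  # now [-4, -4, 3, 2, -6, 66, 50]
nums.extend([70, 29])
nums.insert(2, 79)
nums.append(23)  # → [-4, -4, 79, 3, 2, -6, 66, 50, 70, 29, 23]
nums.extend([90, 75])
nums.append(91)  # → [-4, -4, 79, 3, 2, -6, 66, 50, 70, 29, 23, 90, 75, 91]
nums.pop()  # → 91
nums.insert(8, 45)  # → [-4, -4, 79, 3, 2, -6, 66, 50, 45, 70, 29, 23, 90, 75]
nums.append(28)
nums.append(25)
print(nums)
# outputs [-4, -4, 79, 3, 2, -6, 66, 50, 45, 70, 29, 23, 90, 75, 28, 25]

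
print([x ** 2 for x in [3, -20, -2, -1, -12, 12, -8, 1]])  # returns [9, 400, 4, 1, 144, 144, 64, 1]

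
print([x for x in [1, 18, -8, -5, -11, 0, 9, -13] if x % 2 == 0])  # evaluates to [18, -8, 0]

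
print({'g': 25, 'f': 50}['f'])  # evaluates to 50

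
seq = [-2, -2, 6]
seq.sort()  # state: [-2, -2, 6]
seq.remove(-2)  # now [-2, 6]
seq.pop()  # 6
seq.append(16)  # [-2, 16]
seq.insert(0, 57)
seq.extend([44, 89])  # [57, -2, 16, 44, 89]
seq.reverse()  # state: [89, 44, 16, -2, 57]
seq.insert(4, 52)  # [89, 44, 16, -2, 52, 57]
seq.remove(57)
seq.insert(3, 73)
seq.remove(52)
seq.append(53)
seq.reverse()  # [53, -2, 73, 16, 44, 89]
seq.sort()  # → [-2, 16, 44, 53, 73, 89]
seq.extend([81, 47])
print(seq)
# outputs [-2, 16, 44, 53, 73, 89, 81, 47]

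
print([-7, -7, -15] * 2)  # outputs [-7, -7, -15, -7, -7, -15]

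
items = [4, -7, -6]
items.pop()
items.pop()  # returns -7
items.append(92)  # [4, 92]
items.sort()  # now [4, 92]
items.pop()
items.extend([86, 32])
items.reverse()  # [32, 86, 4]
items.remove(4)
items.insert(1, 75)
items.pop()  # 86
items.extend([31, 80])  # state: [32, 75, 31, 80]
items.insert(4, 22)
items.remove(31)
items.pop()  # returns 22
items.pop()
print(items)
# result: [32, 75]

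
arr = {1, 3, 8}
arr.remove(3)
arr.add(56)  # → {1, 8, 56}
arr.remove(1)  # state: {8, 56}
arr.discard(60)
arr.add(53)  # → {8, 53, 56}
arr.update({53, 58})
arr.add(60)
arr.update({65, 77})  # {8, 53, 56, 58, 60, 65, 77}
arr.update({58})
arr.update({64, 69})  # {8, 53, 56, 58, 60, 64, 65, 69, 77}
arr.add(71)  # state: {8, 53, 56, 58, 60, 64, 65, 69, 71, 77}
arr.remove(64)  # {8, 53, 56, 58, 60, 65, 69, 71, 77}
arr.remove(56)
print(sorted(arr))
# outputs [8, 53, 58, 60, 65, 69, 71, 77]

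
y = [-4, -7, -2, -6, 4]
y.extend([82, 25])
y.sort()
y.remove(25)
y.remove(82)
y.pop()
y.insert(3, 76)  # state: [-7, -6, -4, 76, -2]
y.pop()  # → -2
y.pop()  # 76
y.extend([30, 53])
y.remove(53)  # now [-7, -6, -4, 30]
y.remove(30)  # [-7, -6, -4]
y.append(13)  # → [-7, -6, -4, 13]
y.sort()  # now [-7, -6, -4, 13]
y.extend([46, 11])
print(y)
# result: [-7, -6, -4, 13, 46, 11]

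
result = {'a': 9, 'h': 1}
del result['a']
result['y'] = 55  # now {'h': 1, 'y': 55}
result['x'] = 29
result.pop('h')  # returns 1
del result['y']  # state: {'x': 29}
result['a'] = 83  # {'x': 29, 'a': 83}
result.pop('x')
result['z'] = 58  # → {'a': 83, 'z': 58}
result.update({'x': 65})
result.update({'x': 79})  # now {'a': 83, 'z': 58, 'x': 79}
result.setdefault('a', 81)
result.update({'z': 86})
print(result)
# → {'a': 83, 'z': 86, 'x': 79}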